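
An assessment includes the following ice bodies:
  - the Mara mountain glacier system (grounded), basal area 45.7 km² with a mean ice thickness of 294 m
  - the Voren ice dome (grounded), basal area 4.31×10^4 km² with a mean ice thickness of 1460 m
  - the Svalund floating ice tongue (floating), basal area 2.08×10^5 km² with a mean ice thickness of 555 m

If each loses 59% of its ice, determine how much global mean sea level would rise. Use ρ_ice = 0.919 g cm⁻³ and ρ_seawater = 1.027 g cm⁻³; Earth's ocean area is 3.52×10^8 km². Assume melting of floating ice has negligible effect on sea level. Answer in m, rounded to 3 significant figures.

≈ 0.0944 m

Mara: ice volume = 45.7 km² × 294 m = 13.44 km³; 0.59 × 13.44 × (919/1027) = 7.094 km³ of water.
Voren: ice volume = 4.31×10^4 km² × 1460 m = 6.293×10^4 km³; 0.59 × 6.293×10^4 × (919/1027) = 3.322×10^4 km³ of water.
The Svalund floating ice tongue is floating and already displaces its own weight of water, so its melt adds essentially nothing to sea level.
Total added water ≈ 3.323×10^13 m³ over 3.52×10^14 m² → Δh = 0.0944 m.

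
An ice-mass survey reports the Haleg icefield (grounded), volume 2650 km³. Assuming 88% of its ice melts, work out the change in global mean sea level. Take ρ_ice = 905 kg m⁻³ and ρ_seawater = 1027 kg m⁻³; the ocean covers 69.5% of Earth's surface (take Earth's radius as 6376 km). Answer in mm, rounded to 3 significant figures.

Haleg: 0.88 × 2650 km³ × (905/1027) = 2055 km³ of water.
Spread over 3.55×10^14 m² of ocean, Δh = 2.055×10^12 / 3.55×10^14 = 5.79×10^-3 m = 5.79 mm.

≈ 5.79 mm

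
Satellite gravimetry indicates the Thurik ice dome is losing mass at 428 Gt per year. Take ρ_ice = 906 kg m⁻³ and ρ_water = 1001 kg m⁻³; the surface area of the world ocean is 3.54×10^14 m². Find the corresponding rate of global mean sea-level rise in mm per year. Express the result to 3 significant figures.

ρ_w = 1001 kg m⁻³. Annual water volume added = 428 Gt / ρ_w = 4.280×10^14 kg / 1001 kg m⁻³ = 4.276×10^11 m³.
Δh per year = 4.276×10^11 / 3.54×10^14 = 1.21×10^-3 m = 1.21 mm.

≈ 1.21 mm/yr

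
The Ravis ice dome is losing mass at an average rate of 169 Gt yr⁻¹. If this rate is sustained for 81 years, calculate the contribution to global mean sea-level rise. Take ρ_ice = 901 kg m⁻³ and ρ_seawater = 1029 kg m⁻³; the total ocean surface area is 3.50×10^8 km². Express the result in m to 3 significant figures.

Total mass lost = 169 Gt/yr × 81 yr = 1.369×10^4 Gt = 1.369×10^16 kg.
ρ_w = 1029 kg m⁻³, so water volume = 1.369×10^16 / 1029 = 1.330×10^13 m³.
Δh = 1.330×10^13 / 3.50×10^14 = 0.0380 m.

≈ 0.0380 m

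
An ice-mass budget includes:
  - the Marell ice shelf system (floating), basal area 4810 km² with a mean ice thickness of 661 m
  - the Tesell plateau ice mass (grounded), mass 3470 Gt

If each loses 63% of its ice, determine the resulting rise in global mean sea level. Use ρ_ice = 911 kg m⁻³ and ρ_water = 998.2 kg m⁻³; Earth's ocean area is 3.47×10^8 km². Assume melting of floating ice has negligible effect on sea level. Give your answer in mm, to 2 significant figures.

≈ 6.3 mm

The Marell ice shelf system is floating and already displaces its own weight of water, so its melt adds essentially nothing to sea level.
Tesell: 0.63 × 3470 Gt = 2.186×10^15 kg; dividing by ρ_w = 998.2 kg m⁻³ gives 2.190×10^12 m³ of water.
Total added water ≈ 2.190×10^12 m³ over 3.47×10^14 m² → Δh = 6.31×10^-3 m = 6.3 mm.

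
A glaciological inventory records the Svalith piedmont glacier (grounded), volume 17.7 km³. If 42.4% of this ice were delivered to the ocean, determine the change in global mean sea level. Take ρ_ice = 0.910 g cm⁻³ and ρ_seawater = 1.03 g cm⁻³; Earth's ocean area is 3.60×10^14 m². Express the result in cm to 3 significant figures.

≈ 1.84×10^-3 cm

Svalith: 0.424 × 17.7 km³ × (910/1030) = 6.630 km³ of water.
Spread over 3.60×10^14 m² of ocean, Δh = 6.630×10^9 / 3.60×10^14 = 1.84×10^-5 m = 1.84×10^-3 cm.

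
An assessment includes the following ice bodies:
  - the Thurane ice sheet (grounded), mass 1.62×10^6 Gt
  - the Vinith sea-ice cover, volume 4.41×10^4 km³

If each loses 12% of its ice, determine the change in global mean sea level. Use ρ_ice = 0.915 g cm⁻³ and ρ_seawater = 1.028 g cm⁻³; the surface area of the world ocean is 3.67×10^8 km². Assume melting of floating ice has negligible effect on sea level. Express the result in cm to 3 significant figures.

≈ 51.5 cm

Thurane: 0.12 × 1.62×10^6 Gt = 1.944×10^17 kg; dividing by ρ_w = 1.028 g cm⁻³ = 1028 kg m⁻³ gives 1.891×10^14 m³ of water.
The Vinith sea-ice cover is floating and already displaces its own weight of water, so its melt adds essentially nothing to sea level.
Total added water ≈ 1.891×10^14 m³ over 3.67×10^14 m² → Δh = 0.515 m = 51.5 cm.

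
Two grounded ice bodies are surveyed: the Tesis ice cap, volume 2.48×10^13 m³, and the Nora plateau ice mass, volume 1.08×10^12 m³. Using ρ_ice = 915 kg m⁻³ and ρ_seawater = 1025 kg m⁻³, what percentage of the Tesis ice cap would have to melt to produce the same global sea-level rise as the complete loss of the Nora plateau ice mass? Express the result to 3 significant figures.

Equal sea-level rise means equal mass of meltwater, i.e. equal mass of ice lost.
Ice mass of Nora: 9.882×10^14 kg; ice mass of Tesis: 2.269×10^16 kg.
Fraction required = 9.882×10^14 / 2.269×10^16 = 0.0435 → 4.35 %.

≈ 4.35 %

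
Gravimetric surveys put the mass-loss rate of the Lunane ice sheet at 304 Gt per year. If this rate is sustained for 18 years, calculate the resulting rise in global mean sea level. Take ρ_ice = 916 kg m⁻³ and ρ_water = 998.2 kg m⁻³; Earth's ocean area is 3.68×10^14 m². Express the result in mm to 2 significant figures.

Total mass lost = 304 Gt/yr × 18 yr = 5472 Gt = 5.472×10^15 kg.
ρ_w = 998.2 kg m⁻³, so water volume = 5.472×10^15 / 998.2 = 5.482×10^12 m³.
Δh = 5.482×10^12 / 3.68×10^14 = 0.0149 m = 15 mm.

≈ 15 mm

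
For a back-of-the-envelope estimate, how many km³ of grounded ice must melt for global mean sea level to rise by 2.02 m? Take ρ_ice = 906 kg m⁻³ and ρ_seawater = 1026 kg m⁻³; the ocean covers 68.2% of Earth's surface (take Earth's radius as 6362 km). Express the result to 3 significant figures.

Required water volume = Δh × A = 2.02 m × 3.47×10^14 m² = 7.007×10^14 m³ = 7.007×10^5 km³.
Ice volume = water volume × ρ_w/ρ_ice = 7.007×10^5 × 1026/906 = 7.94×10^5 km³.

≈ 7.94×10^5 km³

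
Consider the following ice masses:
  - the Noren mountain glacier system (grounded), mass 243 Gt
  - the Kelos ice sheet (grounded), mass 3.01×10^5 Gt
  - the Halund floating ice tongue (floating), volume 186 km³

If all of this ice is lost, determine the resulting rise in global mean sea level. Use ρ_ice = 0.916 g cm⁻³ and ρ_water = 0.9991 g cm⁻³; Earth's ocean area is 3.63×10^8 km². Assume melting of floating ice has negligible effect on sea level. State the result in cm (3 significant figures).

Noren: 243 Gt = 2.430×10^14 kg; dividing by ρ_w = 0.9991 g cm⁻³ = 999.1 kg m⁻³ gives 2.432×10^11 m³ of water.
Kelos: 3.01×10^5 Gt = 3.010×10^17 kg; dividing by ρ_w = 999.1 kg m⁻³ gives 3.013×10^14 m³ of water.
The Halund floating ice tongue is floating and already displaces its own weight of water, so its melt adds essentially nothing to sea level.
Total added water ≈ 3.015×10^14 m³ over 3.63×10^14 m² → Δh = 0.831 m = 83.1 cm.

≈ 83.1 cm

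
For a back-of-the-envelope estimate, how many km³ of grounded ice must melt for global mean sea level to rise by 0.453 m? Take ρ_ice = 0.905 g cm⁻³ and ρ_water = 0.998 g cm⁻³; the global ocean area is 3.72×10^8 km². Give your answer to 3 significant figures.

Required water volume = Δh × A = 0.453 m × 3.72×10^14 m² = 1.685×10^14 m³ = 1.685×10^5 km³.
Ice volume = water volume × ρ_w/ρ_ice = 1.685×10^5 × 998/905 = 1.86×10^5 km³.

≈ 1.86×10^5 km³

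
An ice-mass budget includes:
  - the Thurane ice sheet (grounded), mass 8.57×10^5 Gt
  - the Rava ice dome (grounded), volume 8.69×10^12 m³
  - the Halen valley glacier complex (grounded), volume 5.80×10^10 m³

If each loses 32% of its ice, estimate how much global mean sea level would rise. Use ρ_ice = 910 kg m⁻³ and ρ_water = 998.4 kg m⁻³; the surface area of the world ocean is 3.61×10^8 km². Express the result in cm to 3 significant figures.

≈ 76.8 cm

Thurane: 0.32 × 8.57×10^5 Gt = 2.742×10^17 kg; dividing by ρ_w = 998.4 kg m⁻³ gives 2.747×10^14 m³ of water.
Rava: 0.32 × 8.69×10^12 m³ × (910/998.4) = 2.535×10^12 m³ of water.
Halen: 0.32 × 5.80×10^10 m³ × (910/998.4) = 1.692×10^10 m³ of water.
Total added water ≈ 2.772×10^14 m³ over 3.61×10^14 m² → Δh = 0.768 m = 76.8 cm.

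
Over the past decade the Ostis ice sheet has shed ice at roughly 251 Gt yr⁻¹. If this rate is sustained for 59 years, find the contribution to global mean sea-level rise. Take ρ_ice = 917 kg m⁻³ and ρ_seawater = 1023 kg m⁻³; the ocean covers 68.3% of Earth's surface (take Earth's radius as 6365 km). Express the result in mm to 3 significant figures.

≈ 41.6 mm

Total mass lost = 251 Gt/yr × 59 yr = 1.481×10^4 Gt = 1.481×10^16 kg.
ρ_w = 1023 kg m⁻³, so water volume = 1.481×10^16 / 1023 = 1.448×10^13 m³.
Δh = 1.448×10^13 / 3.48×10^14 = 0.0416 m = 41.6 mm.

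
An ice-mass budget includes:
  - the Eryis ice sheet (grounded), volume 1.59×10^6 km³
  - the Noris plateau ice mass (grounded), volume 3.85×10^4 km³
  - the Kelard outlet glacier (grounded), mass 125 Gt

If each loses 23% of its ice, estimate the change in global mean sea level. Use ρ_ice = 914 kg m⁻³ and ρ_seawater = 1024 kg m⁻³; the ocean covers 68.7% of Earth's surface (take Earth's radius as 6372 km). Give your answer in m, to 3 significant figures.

≈ 0.954 m

Eryis: 0.23 × 1.59×10^6 km³ × (914/1024) = 3.264×10^5 km³ of water.
Noris: 0.23 × 3.85×10^4 km³ × (914/1024) = 7904 km³ of water.
Kelard: 0.23 × 125 Gt = 2.875×10^13 kg; dividing by ρ_w = 1024 kg m⁻³ gives 2.808×10^10 m³ of water.
Total added water ≈ 3.343×10^14 m³ over 3.51×10^14 m² → Δh = 0.954 m.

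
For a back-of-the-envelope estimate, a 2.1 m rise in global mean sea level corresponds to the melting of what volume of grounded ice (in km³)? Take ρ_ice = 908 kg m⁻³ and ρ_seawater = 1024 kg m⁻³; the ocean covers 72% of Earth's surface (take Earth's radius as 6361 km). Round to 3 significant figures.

≈ 8.67×10^5 km³

Required water volume = Δh × A = 2.1 m × 3.66×10^14 m² = 7.688×10^14 m³ = 7.688×10^5 km³.
Ice volume = water volume × ρ_w/ρ_ice = 7.688×10^5 × 1024/908 = 8.67×10^5 km³.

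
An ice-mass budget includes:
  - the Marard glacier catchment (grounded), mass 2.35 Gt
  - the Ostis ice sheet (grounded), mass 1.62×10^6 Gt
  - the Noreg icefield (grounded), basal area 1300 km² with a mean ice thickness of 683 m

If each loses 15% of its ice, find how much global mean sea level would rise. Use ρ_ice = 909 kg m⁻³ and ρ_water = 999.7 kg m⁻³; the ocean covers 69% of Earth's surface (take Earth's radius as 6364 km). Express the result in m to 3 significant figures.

≈ 0.693 m

Marard: 0.15 × 2.35 Gt = 3.525×10^11 kg; dividing by ρ_w = 999.7 kg m⁻³ gives 3.526×10^8 m³ of water.
Ostis: 0.15 × 1.62×10^6 Gt = 2.430×10^17 kg; dividing by ρ_w = 999.7 kg m⁻³ gives 2.431×10^14 m³ of water.
Noreg: ice volume = 1300 km² × 683 m = 887.9 km³; 0.15 × 887.9 × (909/999.7) = 121.1 km³ of water.
Total added water ≈ 2.432×10^14 m³ over 3.51×10^14 m² → Δh = 0.693 m.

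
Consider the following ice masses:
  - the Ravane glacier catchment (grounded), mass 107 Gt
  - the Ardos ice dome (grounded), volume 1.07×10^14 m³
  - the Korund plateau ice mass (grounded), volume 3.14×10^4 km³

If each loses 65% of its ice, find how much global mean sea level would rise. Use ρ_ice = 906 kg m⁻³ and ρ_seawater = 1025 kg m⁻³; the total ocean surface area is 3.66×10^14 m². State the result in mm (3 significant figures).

≈ 217 mm

Ravane: 0.65 × 107 Gt = 6.955×10^13 kg; dividing by ρ_w = 1025 kg m⁻³ gives 6.785×10^10 m³ of water.
Ardos: 0.65 × 1.07×10^14 m³ × (906/1025) = 6.148×10^13 m³ of water.
Korund: 0.65 × 3.14×10^4 km³ × (906/1025) = 1.804×10^4 km³ of water.
Total added water ≈ 7.958×10^13 m³ over 3.66×10^14 m² → Δh = 0.217 m = 217 mm.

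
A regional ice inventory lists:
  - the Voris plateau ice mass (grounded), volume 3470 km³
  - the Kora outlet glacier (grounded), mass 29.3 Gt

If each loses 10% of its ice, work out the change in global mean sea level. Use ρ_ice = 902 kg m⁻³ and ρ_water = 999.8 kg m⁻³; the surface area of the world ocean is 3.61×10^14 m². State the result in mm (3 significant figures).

≈ 0.875 mm

Voris: 0.1 × 3470 km³ × (902/999.8) = 313.1 km³ of water.
Kora: 0.1 × 29.3 Gt = 2.930×10^12 kg; dividing by ρ_w = 999.8 kg m⁻³ gives 2.931×10^9 m³ of water.
Total added water ≈ 3.160×10^11 m³ over 3.61×10^14 m² → Δh = 8.75×10^-4 m = 0.875 mm.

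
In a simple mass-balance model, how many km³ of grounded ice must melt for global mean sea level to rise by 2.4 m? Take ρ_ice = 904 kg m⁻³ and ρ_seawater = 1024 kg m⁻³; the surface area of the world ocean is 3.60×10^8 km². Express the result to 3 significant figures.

≈ 9.79×10^5 km³

Required water volume = Δh × A = 2.4 m × 3.60×10^14 m² = 8.640×10^14 m³ = 8.640×10^5 km³.
Ice volume = water volume × ρ_w/ρ_ice = 8.640×10^5 × 1024/904 = 9.79×10^5 km³.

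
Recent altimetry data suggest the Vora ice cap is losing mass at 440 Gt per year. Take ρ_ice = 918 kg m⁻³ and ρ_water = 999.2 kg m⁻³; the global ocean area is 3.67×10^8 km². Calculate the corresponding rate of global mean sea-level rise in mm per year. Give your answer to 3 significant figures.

≈ 1.20 mm/yr

ρ_w = 999.2 kg m⁻³. Annual water volume added = 440 Gt / ρ_w = 4.400×10^14 kg / 999.2 kg m⁻³ = 4.404×10^11 m³.
Δh per year = 4.404×10^11 / 3.67×10^14 = 1.20×10^-3 m = 1.20 mm.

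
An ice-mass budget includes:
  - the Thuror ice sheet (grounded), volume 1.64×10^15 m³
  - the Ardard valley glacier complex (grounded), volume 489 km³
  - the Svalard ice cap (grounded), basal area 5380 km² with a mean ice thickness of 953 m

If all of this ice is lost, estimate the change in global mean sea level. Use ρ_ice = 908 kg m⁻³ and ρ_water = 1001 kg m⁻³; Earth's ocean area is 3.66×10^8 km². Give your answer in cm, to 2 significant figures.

≈ 410 cm

Thuror: 1.64×10^15 m³ × (908/1001) = 1.488×10^15 m³ of water.
Ardard: 489 km³ × (908/1001) = 443.6 km³ of water.
Svalard: ice volume = 5380 km² × 953 m = 5127 km³; 5127 × (908/1001) = 4651 km³ of water.
Total added water ≈ 1.493×10^15 m³ over 3.66×10^14 m² → Δh = 4.08 m = 410 cm.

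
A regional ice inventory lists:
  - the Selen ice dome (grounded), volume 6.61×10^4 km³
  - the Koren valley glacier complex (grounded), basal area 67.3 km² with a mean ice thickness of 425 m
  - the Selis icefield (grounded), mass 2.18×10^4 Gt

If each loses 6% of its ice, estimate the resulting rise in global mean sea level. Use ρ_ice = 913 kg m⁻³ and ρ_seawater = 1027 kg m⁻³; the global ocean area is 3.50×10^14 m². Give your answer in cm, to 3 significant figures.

Selen: 0.06 × 6.61×10^4 km³ × (913/1027) = 3526 km³ of water.
Koren: ice volume = 67.3 km² × 425 m = 28.60 km³; 0.06 × 28.60 × (913/1027) = 1.526 km³ of water.
Selis: 0.06 × 2.18×10^4 Gt = 1.308×10^15 kg; dividing by ρ_w = 1027 kg m⁻³ gives 1.274×10^12 m³ of water.
Total added water ≈ 4.801×10^12 m³ over 3.50×10^14 m² → Δh = 0.0137 m = 1.37 cm.

≈ 1.37 cm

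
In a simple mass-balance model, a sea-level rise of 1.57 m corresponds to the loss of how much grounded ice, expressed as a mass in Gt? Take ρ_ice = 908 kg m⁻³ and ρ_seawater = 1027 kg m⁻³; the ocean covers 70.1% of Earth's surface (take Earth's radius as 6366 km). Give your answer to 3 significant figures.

≈ 5.76×10^5 Gt

Required water volume = Δh × A = 1.57 m × 3.57×10^14 m² = 5.605×10^14 m³.
ρ_w = 1027 kg m⁻³, so the mass of water = 5.605×10^14 m³ × 1027 kg m⁻³ = 5.756×10^17 kg = 5.76×10^5 Gt (and the same mass of ice, by conservation).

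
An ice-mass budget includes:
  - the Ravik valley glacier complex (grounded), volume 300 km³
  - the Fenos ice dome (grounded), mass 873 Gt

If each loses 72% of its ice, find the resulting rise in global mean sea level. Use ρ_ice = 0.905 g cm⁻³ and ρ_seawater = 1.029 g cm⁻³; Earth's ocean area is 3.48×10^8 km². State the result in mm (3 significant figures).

Ravik: 0.72 × 300 km³ × (905/1029) = 190.0 km³ of water.
Fenos: 0.72 × 873 Gt = 6.286×10^14 kg; dividing by ρ_w = 1.029 g cm⁻³ = 1029 kg m⁻³ gives 6.108×10^11 m³ of water.
Total added water ≈ 8.008×10^11 m³ over 3.48×10^14 m² → Δh = 2.30×10^-3 m = 2.30 mm.

≈ 2.30 mm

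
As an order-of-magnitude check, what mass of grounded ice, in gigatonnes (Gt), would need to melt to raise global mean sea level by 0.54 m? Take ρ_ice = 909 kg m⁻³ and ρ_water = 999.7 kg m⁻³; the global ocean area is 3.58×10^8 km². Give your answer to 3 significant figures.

≈ 1.93×10^5 Gt

Required water volume = Δh × A = 0.54 m × 3.58×10^14 m² = 1.933×10^14 m³.
ρ_w = 999.7 kg m⁻³, so the mass of water = 1.933×10^14 m³ × 999.7 kg m⁻³ = 1.933×10^17 kg = 1.93×10^5 Gt (and the same mass of ice, by conservation).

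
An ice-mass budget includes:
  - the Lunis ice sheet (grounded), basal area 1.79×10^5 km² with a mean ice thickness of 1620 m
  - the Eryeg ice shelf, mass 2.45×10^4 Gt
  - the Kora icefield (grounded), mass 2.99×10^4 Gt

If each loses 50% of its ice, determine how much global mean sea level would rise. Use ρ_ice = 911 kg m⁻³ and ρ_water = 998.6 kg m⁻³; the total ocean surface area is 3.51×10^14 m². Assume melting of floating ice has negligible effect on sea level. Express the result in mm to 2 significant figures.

≈ 420 mm

Lunis: ice volume = 1.79×10^5 km² × 1620 m = 2.900×10^5 km³; 0.5 × 2.900×10^5 × (911/998.6) = 1.323×10^5 km³ of water.
The Eryeg ice shelf is floating and already displaces its own weight of water, so its melt adds essentially nothing to sea level.
Kora: 0.5 × 2.99×10^4 Gt = 1.495×10^16 kg; dividing by ρ_w = 998.6 kg m⁻³ gives 1.497×10^13 m³ of water.
Total added water ≈ 1.472×10^14 m³ over 3.51×10^14 m² → Δh = 0.419 m = 420 mm.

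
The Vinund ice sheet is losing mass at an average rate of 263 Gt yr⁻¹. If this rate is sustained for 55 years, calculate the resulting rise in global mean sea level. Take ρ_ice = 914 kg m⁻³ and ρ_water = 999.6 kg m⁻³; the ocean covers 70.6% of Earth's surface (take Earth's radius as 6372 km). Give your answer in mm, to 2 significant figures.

Total mass lost = 263 Gt/yr × 55 yr = 1.446×10^4 Gt = 1.446×10^16 kg.
ρ_w = 999.6 kg m⁻³, so water volume = 1.446×10^16 / 999.6 = 1.447×10^13 m³.
Δh = 1.447×10^13 / 3.60×10^14 = 0.0402 m = 40 mm.

≈ 40 mm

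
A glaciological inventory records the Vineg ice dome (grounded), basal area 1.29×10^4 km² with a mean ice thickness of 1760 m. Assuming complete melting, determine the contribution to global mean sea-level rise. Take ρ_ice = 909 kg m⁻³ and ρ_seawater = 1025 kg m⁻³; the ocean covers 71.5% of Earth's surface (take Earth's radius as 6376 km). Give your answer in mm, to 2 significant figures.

≈ 55 mm

Vineg: ice volume = 1.29×10^4 km² × 1760 m = 2.270×10^4 km³; 2.270×10^4 × (909/1025) = 2.013×10^4 km³ of water.
Spread over 3.65×10^14 m² of ocean, Δh = 2.013×10^13 / 3.65×10^14 = 0.0551 m = 55 mm.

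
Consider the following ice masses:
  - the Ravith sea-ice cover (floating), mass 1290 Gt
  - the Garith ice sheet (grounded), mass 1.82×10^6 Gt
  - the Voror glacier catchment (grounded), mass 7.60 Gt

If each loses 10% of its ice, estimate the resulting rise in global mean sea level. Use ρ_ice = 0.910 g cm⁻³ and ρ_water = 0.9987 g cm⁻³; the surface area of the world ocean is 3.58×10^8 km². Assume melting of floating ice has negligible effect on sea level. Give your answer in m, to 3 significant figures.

≈ 0.509 m

The Ravith sea-ice cover is floating and already displaces its own weight of water, so its melt adds essentially nothing to sea level.
Garith: 0.1 × 1.82×10^6 Gt = 1.820×10^17 kg; dividing by ρ_w = 0.9987 g cm⁻³ = 998.7 kg m⁻³ gives 1.822×10^14 m³ of water.
Voror: 0.1 × 7.60 Gt = 7.600×10^11 kg; dividing by ρ_w = 998.7 kg m⁻³ gives 7.610×10^8 m³ of water.
Total added water ≈ 1.822×10^14 m³ over 3.58×10^14 m² → Δh = 0.509 m.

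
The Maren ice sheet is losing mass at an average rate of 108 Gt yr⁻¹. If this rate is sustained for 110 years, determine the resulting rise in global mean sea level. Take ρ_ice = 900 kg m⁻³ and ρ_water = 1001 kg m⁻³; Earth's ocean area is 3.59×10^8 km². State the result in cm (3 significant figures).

≈ 3.31 cm

Total mass lost = 108 Gt/yr × 110 yr = 1.188×10^4 Gt = 1.188×10^16 kg.
ρ_w = 1001 kg m⁻³, so water volume = 1.188×10^16 / 1001 = 1.187×10^13 m³.
Δh = 1.187×10^13 / 3.59×10^14 = 0.0331 m = 3.31 cm.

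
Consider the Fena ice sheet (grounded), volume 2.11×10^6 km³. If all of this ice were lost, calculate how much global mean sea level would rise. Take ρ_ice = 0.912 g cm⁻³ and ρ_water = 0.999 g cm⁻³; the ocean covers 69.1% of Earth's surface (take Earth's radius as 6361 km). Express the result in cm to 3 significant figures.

Fena: 2.11×10^6 km³ × (912/999) = 1.926×10^6 km³ of water.
Spread over 3.51×10^14 m² of ocean, Δh = 1.926×10^15 / 3.51×10^14 = 5.48 m = 548 cm.

≈ 548 cm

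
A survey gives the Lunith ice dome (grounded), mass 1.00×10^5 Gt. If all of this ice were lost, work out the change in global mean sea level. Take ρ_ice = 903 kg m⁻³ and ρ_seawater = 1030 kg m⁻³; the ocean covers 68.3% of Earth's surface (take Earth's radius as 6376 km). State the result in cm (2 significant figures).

≈ 28 cm

Lunith: 1.00×10^5 Gt = 1.000×10^17 kg; dividing by ρ_w = 1030 kg m⁻³ gives 9.709×10^13 m³ of water.
Spread over 3.49×10^14 m² of ocean, Δh = 9.709×10^13 / 3.49×10^14 = 0.278 m = 28 cm.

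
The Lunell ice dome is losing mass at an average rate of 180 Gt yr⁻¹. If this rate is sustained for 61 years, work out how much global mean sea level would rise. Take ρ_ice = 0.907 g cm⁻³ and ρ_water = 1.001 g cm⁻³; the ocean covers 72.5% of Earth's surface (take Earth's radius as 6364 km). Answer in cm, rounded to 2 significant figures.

Total mass lost = 180 Gt/yr × 61 yr = 1.098×10^4 Gt = 1.098×10^16 kg.
ρ_w = 1.001 g cm⁻³ = 1001 kg m⁻³, so water volume = 1.098×10^16 / 1001 = 1.097×10^13 m³.
Δh = 1.097×10^13 / 3.69×10^14 = 0.0297 m = 3.0 cm.

≈ 3.0 cm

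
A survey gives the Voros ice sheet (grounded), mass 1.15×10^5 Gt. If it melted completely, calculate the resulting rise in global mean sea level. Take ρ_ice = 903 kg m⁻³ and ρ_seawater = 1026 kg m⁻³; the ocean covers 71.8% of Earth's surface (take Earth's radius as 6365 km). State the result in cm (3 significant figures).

≈ 30.7 cm

Voros: 1.15×10^5 Gt = 1.150×10^17 kg; dividing by ρ_w = 1026 kg m⁻³ gives 1.121×10^14 m³ of water.
Spread over 3.66×10^14 m² of ocean, Δh = 1.121×10^14 / 3.66×10^14 = 0.307 m = 30.7 cm.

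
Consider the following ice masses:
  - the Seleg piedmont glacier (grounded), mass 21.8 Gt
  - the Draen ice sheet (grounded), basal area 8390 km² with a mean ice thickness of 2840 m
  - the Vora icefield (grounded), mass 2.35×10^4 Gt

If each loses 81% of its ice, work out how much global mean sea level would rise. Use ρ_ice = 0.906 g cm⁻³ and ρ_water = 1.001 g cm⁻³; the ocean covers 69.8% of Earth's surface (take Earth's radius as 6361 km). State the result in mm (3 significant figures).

Seleg: 0.81 × 21.8 Gt = 1.766×10^13 kg; dividing by ρ_w = 1.001 g cm⁻³ = 1001 kg m⁻³ gives 1.764×10^10 m³ of water.
Draen: ice volume = 8390 km² × 2840 m = 2.383×10^4 km³; 0.81 × 2.383×10^4 × (906/1001) = 1.747×10^4 km³ of water.
Vora: 0.81 × 2.35×10^4 Gt = 1.904×10^16 kg; dividing by ρ_w = 1001 kg m⁻³ gives 1.902×10^13 m³ of water.
Total added water ≈ 3.650×10^13 m³ over 3.55×10^14 m² → Δh = 0.103 m = 103 mm.

≈ 103 mm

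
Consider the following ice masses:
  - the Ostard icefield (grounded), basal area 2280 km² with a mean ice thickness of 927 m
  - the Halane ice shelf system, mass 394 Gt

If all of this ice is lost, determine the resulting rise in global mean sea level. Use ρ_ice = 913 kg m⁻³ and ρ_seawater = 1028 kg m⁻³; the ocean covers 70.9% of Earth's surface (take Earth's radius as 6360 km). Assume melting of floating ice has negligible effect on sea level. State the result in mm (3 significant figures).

Ostard: ice volume = 2280 km² × 927 m = 2114 km³; 2114 × (913/1028) = 1877 km³ of water.
The Halane ice shelf system is floating and already displaces its own weight of water, so its melt adds essentially nothing to sea level.
Total added water ≈ 1.877×10^12 m³ over 3.60×10^14 m² → Δh = 5.21×10^-3 m = 5.21 mm.

≈ 5.21 mm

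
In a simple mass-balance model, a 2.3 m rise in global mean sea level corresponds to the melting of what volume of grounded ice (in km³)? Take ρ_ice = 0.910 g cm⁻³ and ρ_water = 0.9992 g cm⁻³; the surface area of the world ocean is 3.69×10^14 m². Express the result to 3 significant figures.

Required water volume = Δh × A = 2.3 m × 3.69×10^14 m² = 8.487×10^14 m³ = 8.487×10^5 km³.
Ice volume = water volume × ρ_w/ρ_ice = 8.487×10^5 × 999.2/910 = 9.32×10^5 km³.

≈ 9.32×10^5 km³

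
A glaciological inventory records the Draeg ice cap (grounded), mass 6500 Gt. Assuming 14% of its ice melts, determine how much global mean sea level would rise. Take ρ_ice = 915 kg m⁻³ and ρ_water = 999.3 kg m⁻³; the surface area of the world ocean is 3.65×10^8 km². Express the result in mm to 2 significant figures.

≈ 2.5 mm

Draeg: 0.14 × 6500 Gt = 9.100×10^14 kg; dividing by ρ_w = 999.3 kg m⁻³ gives 9.106×10^11 m³ of water.
Spread over 3.65×10^14 m² of ocean, Δh = 9.106×10^11 / 3.65×10^14 = 2.49×10^-3 m = 2.5 mm.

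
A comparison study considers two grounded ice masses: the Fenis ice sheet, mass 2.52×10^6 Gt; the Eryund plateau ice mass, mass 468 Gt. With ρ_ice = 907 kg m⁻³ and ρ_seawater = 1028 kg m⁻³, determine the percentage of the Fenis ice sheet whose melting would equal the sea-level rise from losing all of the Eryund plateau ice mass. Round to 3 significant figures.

≈ 0.0186 %

Equal sea-level rise means equal mass of meltwater, i.e. equal mass of ice lost.
Ice mass of Eryund: 4.680×10^14 kg; ice mass of Fenis: 2.520×10^18 kg.
Fraction required = 4.680×10^14 / 2.520×10^18 = 1.86×10^-4 → 0.0186 %.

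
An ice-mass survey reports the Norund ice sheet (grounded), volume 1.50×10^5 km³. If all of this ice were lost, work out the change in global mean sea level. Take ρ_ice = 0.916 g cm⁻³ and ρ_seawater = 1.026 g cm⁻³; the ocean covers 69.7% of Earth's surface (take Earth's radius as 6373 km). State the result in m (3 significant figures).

≈ 0.376 m

Norund: 1.50×10^5 km³ × (916/1026) = 1.339×10^5 km³ of water.
Spread over 3.56×10^14 m² of ocean, Δh = 1.339×10^14 / 3.56×10^14 = 0.376 m.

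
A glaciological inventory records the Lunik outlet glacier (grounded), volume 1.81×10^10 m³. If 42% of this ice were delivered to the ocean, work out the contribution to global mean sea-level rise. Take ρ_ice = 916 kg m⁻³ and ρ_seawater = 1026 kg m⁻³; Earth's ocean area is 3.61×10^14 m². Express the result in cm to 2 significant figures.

Lunik: 0.42 × 1.81×10^10 m³ × (916/1026) = 6.787×10^9 m³ of water.
Spread over 3.61×10^14 m² of ocean, Δh = 6.787×10^9 / 3.61×10^14 = 1.88×10^-5 m = 1.9×10^-3 cm.

≈ 1.9×10^-3 cm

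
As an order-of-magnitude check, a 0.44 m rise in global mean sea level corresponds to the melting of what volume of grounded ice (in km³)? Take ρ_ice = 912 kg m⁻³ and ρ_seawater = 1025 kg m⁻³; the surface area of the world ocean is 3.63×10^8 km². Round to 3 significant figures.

≈ 1.80×10^5 km³

Required water volume = Δh × A = 0.44 m × 3.63×10^14 m² = 1.597×10^14 m³ = 1.597×10^5 km³.
Ice volume = water volume × ρ_w/ρ_ice = 1.597×10^5 × 1025/912 = 1.80×10^5 km³.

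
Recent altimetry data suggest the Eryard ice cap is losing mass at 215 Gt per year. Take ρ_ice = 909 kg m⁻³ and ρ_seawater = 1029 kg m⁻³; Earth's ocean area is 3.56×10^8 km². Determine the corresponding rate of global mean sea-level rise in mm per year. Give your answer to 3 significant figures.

≈ 0.587 mm/yr

ρ_w = 1029 kg m⁻³. Annual water volume added = 215 Gt / ρ_w = 2.150×10^14 kg / 1029 kg m⁻³ = 2.089×10^11 m³.
Δh per year = 2.089×10^11 / 3.56×10^14 = 5.87×10^-4 m = 0.587 mm.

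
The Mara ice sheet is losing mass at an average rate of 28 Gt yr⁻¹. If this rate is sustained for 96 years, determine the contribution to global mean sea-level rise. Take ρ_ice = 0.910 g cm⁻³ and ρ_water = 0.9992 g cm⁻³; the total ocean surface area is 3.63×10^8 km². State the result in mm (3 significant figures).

≈ 7.41 mm

Total mass lost = 28 Gt/yr × 96 yr = 2688 Gt = 2.688×10^15 kg.
ρ_w = 0.9992 g cm⁻³ = 999.2 kg m⁻³, so water volume = 2.688×10^15 / 999.2 = 2.690×10^12 m³.
Δh = 2.690×10^12 / 3.63×10^14 = 7.41×10^-3 m = 7.41 mm.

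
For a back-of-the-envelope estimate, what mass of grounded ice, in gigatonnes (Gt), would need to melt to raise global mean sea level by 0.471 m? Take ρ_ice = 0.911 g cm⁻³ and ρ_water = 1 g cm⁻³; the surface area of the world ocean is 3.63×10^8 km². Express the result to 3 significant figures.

Required water volume = Δh × A = 0.471 m × 3.63×10^14 m² = 1.710×10^14 m³.
ρ_w = 1 g cm⁻³ = 1000 kg m⁻³, so the mass of water = 1.710×10^14 m³ × 1000 kg m⁻³ = 1.710×10^17 kg = 1.71×10^5 Gt (and the same mass of ice, by conservation).

≈ 1.71×10^5 Gt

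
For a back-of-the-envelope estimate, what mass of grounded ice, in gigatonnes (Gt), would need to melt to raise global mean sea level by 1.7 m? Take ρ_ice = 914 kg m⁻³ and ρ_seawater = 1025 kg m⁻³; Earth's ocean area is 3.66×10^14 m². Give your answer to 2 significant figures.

Required water volume = Δh × A = 1.7 m × 3.66×10^14 m² = 6.222×10^14 m³.
ρ_w = 1025 kg m⁻³, so the mass of water = 6.222×10^14 m³ × 1025 kg m⁻³ = 6.378×10^17 kg = 6.4×10^5 Gt (and the same mass of ice, by conservation).

≈ 6.4×10^5 Gt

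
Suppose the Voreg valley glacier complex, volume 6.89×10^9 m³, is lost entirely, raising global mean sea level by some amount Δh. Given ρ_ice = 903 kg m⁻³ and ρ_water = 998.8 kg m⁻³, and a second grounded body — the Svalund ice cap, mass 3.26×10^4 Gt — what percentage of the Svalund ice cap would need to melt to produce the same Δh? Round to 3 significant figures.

Equal sea-level rise means equal mass of meltwater, i.e. equal mass of ice lost.
Ice mass of Voreg: 6.222×10^12 kg; ice mass of Svalund: 3.260×10^16 kg.
Fraction required = 6.222×10^12 / 3.260×10^16 = 1.91×10^-4 → 0.0191 %.

≈ 0.0191 %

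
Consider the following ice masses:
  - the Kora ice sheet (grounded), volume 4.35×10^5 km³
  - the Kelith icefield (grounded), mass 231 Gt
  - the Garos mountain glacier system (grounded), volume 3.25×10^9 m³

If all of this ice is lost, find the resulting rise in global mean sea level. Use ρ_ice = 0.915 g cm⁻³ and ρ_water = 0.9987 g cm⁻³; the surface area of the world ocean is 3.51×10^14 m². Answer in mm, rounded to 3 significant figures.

Kora: 4.35×10^5 km³ × (915/998.7) = 3.985×10^5 km³ of water.
Kelith: 231 Gt = 2.310×10^14 kg; dividing by ρ_w = 0.9987 g cm⁻³ = 998.7 kg m⁻³ gives 2.313×10^11 m³ of water.
Garos: 3.25×10^9 m³ × (915/998.7) = 2.978×10^9 m³ of water.
Total added water ≈ 3.988×10^14 m³ over 3.51×10^14 m² → Δh = 1.14 m = 1140 mm.

≈ 1140 mm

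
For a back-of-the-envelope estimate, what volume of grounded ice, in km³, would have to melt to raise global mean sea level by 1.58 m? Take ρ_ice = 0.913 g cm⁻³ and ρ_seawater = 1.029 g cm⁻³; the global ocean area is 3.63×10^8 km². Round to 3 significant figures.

≈ 6.46×10^5 km³

Required water volume = Δh × A = 1.58 m × 3.63×10^14 m² = 5.735×10^14 m³ = 5.735×10^5 km³.
Ice volume = water volume × ρ_w/ρ_ice = 5.735×10^5 × 1029/913 = 6.46×10^5 km³.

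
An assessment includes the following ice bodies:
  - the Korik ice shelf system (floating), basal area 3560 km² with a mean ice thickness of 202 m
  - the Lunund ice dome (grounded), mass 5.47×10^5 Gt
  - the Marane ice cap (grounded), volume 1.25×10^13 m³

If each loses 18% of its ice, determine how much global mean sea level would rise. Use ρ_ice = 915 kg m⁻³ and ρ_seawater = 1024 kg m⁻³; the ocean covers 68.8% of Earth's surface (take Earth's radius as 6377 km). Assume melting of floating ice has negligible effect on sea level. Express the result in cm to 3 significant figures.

The Korik ice shelf system is floating and already displaces its own weight of water, so its melt adds essentially nothing to sea level.
Lunund: 0.18 × 5.47×10^5 Gt = 9.846×10^16 kg; dividing by ρ_w = 1024 kg m⁻³ gives 9.615×10^13 m³ of water.
Marane: 0.18 × 1.25×10^13 m³ × (915/1024) = 2.010×10^12 m³ of water.
Total added water ≈ 9.816×10^13 m³ over 3.52×10^14 m² → Δh = 0.279 m = 27.9 cm.

≈ 27.9 cm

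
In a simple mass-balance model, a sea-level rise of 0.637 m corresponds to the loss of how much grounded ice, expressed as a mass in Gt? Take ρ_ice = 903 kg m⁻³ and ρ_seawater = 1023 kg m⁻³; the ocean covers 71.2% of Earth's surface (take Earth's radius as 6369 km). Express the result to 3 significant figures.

≈ 2.37×10^5 Gt

Required water volume = Δh × A = 0.637 m × 3.63×10^14 m² = 2.312×10^14 m³.
ρ_w = 1023 kg m⁻³, so the mass of water = 2.312×10^14 m³ × 1023 kg m⁻³ = 2.365×10^17 kg = 2.37×10^5 Gt (and the same mass of ice, by conservation).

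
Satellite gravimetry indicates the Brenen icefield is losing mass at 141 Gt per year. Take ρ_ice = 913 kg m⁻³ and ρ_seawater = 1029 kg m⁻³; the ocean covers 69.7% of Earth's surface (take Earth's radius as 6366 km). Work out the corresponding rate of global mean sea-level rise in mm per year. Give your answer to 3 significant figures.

≈ 0.386 mm/yr

ρ_w = 1029 kg m⁻³. Annual water volume added = 141 Gt / ρ_w = 1.410×10^14 kg / 1029 kg m⁻³ = 1.370×10^11 m³.
Δh per year = 1.370×10^11 / 3.55×10^14 = 3.86×10^-4 m = 0.386 mm.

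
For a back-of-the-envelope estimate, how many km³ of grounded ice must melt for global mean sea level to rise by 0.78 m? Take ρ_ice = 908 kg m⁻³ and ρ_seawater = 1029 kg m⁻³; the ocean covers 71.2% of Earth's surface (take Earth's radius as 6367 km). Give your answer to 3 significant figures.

≈ 3.21×10^5 km³

Required water volume = Δh × A = 0.78 m × 3.63×10^14 m² = 2.829×10^14 m³ = 2.829×10^5 km³.
Ice volume = water volume × ρ_w/ρ_ice = 2.829×10^5 × 1029/908 = 3.21×10^5 km³.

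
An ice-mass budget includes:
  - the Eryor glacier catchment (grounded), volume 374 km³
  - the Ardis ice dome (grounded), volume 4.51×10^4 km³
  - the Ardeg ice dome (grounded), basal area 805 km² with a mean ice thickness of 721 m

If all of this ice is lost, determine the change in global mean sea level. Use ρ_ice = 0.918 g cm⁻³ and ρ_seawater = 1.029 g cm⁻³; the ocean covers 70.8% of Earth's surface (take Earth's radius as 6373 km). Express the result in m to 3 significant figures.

≈ 0.114 m

Eryor: 374 km³ × (918/1029) = 333.7 km³ of water.
Ardis: 4.51×10^4 km³ × (918/1029) = 4.023×10^4 km³ of water.
Ardeg: ice volume = 805 km² × 721 m = 580.4 km³; 580.4 × (918/1029) = 517.8 km³ of water.
Total added water ≈ 4.109×10^13 m³ over 3.61×10^14 m² → Δh = 0.114 m.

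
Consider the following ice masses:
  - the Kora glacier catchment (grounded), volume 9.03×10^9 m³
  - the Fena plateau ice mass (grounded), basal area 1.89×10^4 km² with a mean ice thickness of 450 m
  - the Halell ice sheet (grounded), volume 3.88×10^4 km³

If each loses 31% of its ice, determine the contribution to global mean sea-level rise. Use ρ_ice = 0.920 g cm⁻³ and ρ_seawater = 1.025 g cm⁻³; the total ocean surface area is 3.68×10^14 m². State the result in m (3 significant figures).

≈ 0.0358 m

Kora: 0.31 × 9.03×10^9 m³ × (920/1025) = 2.513×10^9 m³ of water.
Fena: ice volume = 1.89×10^4 km² × 450 m = 8505 km³; 0.31 × 8505 × (920/1025) = 2366 km³ of water.
Halell: 0.31 × 3.88×10^4 km³ × (920/1025) = 1.080×10^4 km³ of water.
Total added water ≈ 1.316×10^13 m³ over 3.68×10^14 m² → Δh = 0.0358 m.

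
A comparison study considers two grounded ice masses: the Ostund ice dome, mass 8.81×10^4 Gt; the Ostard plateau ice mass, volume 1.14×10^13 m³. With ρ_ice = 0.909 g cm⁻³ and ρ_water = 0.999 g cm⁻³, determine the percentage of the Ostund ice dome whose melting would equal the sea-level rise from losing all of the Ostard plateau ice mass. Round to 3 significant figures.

Equal sea-level rise means equal mass of meltwater, i.e. equal mass of ice lost.
Ice mass of Ostard: 1.036×10^16 kg; ice mass of Ostund: 8.810×10^16 kg.
Fraction required = 1.036×10^16 / 8.810×10^16 = 0.118 → 11.8 %.

≈ 11.8 %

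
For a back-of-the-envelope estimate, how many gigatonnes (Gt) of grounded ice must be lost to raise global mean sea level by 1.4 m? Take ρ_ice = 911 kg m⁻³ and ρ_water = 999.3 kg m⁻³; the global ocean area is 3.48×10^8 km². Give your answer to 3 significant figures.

Required water volume = Δh × A = 1.4 m × 3.48×10^14 m² = 4.872×10^14 m³.
ρ_w = 999.3 kg m⁻³, so the mass of water = 4.872×10^14 m³ × 999.3 kg m⁻³ = 4.869×10^17 kg = 4.87×10^5 Gt (and the same mass of ice, by conservation).

≈ 4.87×10^5 Gt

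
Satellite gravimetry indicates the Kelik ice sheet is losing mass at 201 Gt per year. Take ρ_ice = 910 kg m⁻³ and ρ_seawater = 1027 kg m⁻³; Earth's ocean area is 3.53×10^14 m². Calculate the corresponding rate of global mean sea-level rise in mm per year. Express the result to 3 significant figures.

≈ 0.554 mm/yr

ρ_w = 1027 kg m⁻³. Annual water volume added = 201 Gt / ρ_w = 2.010×10^14 kg / 1027 kg m⁻³ = 1.957×10^11 m³.
Δh per year = 1.957×10^11 / 3.53×10^14 = 5.54×10^-4 m = 0.554 mm.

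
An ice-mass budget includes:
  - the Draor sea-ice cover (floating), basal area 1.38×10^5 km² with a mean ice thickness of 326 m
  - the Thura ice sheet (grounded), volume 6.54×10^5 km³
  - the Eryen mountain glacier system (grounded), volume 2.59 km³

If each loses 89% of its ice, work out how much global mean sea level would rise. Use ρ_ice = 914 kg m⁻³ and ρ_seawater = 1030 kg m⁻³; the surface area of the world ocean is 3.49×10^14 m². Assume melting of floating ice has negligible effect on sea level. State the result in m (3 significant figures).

The Draor sea-ice cover is floating and already displaces its own weight of water, so its melt adds essentially nothing to sea level.
Thura: 0.89 × 6.54×10^5 km³ × (914/1030) = 5.165×10^5 km³ of water.
Eryen: 0.89 × 2.59 km³ × (914/1030) = 2.045 km³ of water.
Total added water ≈ 5.165×10^14 m³ over 3.49×10^14 m² → Δh = 1.48 m.

≈ 1.48 m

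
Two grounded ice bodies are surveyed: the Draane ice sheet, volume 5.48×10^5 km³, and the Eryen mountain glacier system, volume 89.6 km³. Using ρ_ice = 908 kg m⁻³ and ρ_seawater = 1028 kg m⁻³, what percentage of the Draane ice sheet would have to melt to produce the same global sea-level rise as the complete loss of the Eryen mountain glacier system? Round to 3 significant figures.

Equal sea-level rise means equal mass of meltwater, i.e. equal mass of ice lost.
Ice mass of Eryen: 8.136×10^13 kg; ice mass of Draane: 4.976×10^17 kg.
Fraction required = 8.136×10^13 / 4.976×10^17 = 1.64×10^-4 → 0.0164 %.

≈ 0.0164 %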